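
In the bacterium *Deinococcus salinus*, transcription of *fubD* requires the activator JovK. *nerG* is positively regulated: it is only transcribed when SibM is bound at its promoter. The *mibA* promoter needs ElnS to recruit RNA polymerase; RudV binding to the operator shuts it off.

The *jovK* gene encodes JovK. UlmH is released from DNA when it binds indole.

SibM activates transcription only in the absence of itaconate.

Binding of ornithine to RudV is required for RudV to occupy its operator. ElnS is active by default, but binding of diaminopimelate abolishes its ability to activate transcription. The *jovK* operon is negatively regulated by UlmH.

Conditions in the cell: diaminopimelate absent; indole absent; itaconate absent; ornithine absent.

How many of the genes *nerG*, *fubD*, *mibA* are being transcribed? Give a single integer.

Itaconate is absent, so SibM is active.
No repressor is bound and SibM is active, so *nerG* is transcribed.
→ *nerG* is ON.
Indole is absent, so UlmH is active.
With repressor UlmH bound, *jovK* is not transcribed.
So JovK is not produced.
Required activator JovK is absent, so *fubD* is not transcribed.
→ *fubD* is OFF.
Ornithine is absent, so RudV is inactive.
Diaminopimelate is absent, so ElnS is active.
No repressor is bound and ElnS is active, so *mibA* is transcribed.
→ *mibA* is ON.
2 of the 3 genes are transcribed.

2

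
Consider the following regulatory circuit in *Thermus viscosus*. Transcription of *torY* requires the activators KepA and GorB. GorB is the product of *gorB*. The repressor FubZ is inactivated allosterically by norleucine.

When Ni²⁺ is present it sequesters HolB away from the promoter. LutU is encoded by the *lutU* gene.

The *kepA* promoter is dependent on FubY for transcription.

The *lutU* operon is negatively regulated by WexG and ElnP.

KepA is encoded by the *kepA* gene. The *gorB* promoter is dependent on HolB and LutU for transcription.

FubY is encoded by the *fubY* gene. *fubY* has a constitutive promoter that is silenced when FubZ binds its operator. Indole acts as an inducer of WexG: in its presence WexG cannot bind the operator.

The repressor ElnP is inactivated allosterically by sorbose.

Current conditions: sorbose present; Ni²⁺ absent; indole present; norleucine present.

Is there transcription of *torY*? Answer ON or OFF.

ON

Norleucine is present, so FubZ is inactive.
With no repressor bound, *fubY* is transcribed.
So FubY is produced and active.
No repressor is bound and FubY is active, so *kepA* is transcribed.
So KepA is produced and active.
Ni²⁺ is absent, so HolB is active.
Indole is present, so WexG is inactive.
Sorbose is present, so ElnP is inactive.
With no repressor bound, *lutU* is transcribed.
So LutU is produced and active.
No repressor is bound and HolB and LutU are active, so *gorB* is transcribed.
So GorB is produced and active.
No repressor is bound and KepA and GorB are active, so *torY* is transcribed.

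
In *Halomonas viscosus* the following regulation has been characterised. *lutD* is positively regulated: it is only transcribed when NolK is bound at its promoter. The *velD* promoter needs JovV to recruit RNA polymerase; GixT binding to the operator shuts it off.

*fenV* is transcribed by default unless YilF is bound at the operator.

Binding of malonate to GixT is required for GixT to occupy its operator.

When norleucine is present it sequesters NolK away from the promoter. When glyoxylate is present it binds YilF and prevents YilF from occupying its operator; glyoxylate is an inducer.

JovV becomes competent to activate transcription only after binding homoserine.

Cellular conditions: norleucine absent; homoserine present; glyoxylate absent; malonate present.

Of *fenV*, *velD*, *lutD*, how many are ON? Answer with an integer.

1

Glyoxylate is absent, so YilF is active.
With repressor YilF bound, *fenV* is not transcribed.
→ *fenV* is OFF.
Homoserine is present, so JovV is active.
Malonate is present, so GixT is active.
With repressor GixT bound, *velD* is not transcribed.
→ *velD* is OFF.
Norleucine is absent, so NolK is active.
No repressor is bound and NolK is active, so *lutD* is transcribed.
→ *lutD* is ON.
1 of the 3 genes is transcribed.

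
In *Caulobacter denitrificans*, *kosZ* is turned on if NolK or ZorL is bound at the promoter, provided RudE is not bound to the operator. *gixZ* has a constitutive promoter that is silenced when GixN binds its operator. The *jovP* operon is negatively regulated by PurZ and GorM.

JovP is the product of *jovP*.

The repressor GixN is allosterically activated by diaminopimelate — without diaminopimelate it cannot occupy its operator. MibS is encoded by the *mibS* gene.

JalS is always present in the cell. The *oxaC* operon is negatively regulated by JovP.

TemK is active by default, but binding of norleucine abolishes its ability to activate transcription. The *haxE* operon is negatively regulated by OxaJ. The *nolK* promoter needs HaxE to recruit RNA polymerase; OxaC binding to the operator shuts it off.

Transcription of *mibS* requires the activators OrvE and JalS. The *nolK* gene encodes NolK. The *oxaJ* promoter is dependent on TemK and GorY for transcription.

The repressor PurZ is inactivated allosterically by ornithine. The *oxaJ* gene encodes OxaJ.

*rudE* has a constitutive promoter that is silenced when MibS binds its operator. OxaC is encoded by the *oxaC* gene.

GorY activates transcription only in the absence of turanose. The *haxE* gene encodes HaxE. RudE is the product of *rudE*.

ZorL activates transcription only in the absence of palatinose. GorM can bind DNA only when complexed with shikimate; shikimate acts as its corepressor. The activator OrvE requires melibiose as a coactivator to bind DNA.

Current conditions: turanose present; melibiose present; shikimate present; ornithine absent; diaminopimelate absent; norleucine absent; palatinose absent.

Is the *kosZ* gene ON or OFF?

Melibiose is present, so OrvE is active.
JalS is produced constitutively and is active.
No repressor is bound and OrvE and JalS are active, so *mibS* is transcribed.
So MibS is produced and active.
With repressor MibS bound, *rudE* is not transcribed.
So RudE is not produced.
Norleucine is absent, so TemK is active.
Turanose is present, so GorY is inactive.
Required activator GorY is absent, so *oxaJ* is not transcribed.
So OxaJ is not produced.
With no repressor bound, *haxE* is transcribed.
So HaxE is produced and active.
Ornithine is absent, so PurZ is active.
Shikimate is present, so GorM is active.
With repressor PurZ bound, *jovP* is not transcribed.
So JovP is not produced.
With no repressor bound, *oxaC* is transcribed.
So OxaC is produced and active.
With repressor OxaC bound, *nolK* is not transcribed.
So NolK is not produced.
Palatinose is absent, so ZorL is active.
Activator ZorL is present, so *kosZ* is transcribed.

ON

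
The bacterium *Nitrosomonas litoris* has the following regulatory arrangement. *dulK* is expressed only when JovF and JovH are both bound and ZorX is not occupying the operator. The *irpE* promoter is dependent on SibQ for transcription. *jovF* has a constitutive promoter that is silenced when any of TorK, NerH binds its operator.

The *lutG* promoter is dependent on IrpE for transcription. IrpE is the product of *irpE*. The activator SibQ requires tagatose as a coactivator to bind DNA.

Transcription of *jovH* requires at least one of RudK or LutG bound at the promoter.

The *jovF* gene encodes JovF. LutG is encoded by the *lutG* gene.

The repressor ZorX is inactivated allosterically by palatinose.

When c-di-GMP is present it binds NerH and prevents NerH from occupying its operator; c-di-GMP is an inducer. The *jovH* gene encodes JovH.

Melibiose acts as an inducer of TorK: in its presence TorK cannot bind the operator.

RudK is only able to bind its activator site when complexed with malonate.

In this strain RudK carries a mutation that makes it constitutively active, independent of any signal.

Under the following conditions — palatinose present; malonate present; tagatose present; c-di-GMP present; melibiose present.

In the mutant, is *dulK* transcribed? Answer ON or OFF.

ON

Melibiose is present, so TorK is inactive.
c-di-GMP is present, so NerH is inactive.
With no repressor bound, *jovF* is transcribed.
So JovF is produced and active.
Palatinose is present, so ZorX is inactive.
RudK is constitutively active in this strain.
Tagatose is present, so SibQ is active.
No repressor is bound and SibQ is active, so *irpE* is transcribed.
So IrpE is produced and active.
No repressor is bound and IrpE is active, so *lutG* is transcribed.
So LutG is produced and active.
Activator RudK is present, so *jovH* is transcribed.
So JovH is produced and active.
No repressor is bound and JovF and JovH are active, so *dulK* is transcribed.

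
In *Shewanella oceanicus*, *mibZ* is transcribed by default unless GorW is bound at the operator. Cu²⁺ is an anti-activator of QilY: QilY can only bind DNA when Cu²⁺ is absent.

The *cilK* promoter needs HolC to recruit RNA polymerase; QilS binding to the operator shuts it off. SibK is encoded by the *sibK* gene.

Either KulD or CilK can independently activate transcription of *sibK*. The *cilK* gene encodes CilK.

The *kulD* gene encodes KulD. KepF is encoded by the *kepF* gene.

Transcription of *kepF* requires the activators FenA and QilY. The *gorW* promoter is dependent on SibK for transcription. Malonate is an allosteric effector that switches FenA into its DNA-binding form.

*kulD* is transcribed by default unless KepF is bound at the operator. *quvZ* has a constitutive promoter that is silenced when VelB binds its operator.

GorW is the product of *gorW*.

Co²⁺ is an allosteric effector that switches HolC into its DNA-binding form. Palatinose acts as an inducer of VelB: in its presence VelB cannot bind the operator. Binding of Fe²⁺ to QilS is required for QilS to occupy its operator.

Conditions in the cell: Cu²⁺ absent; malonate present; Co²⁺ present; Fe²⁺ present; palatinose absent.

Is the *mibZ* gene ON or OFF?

Malonate is present, so FenA is active.
Cu²⁺ is absent, so QilY is active.
No repressor is bound and FenA and QilY are active, so *kepF* is transcribed.
So KepF is produced and active.
With repressor KepF bound, *kulD* is not transcribed.
So KulD is not produced.
Co²⁺ is present, so HolC is active.
Fe²⁺ is present, so QilS is active.
With repressor QilS bound, *cilK* is not transcribed.
So CilK is not produced.
No activator is available at the *sibK* promoter, so *sibK* is not transcribed.
So SibK is not produced.
Required activator SibK is absent, so *gorW* is not transcribed.
So GorW is not produced.
With no repressor bound, *mibZ* is transcribed.

ON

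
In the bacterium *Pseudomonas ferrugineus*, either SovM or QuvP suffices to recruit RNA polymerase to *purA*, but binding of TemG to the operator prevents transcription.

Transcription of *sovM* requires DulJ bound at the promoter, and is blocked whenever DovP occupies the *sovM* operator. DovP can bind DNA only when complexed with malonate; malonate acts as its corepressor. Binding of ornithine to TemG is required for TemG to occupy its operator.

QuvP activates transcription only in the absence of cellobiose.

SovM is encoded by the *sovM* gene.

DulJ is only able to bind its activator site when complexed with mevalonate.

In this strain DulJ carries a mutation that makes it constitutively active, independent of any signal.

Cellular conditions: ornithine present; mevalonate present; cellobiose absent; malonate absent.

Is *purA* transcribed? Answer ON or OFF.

OFF

Malonate is absent, so DovP is inactive.
DulJ is constitutively active in this strain.
No repressor is bound and DulJ is active, so *sovM* is transcribed.
So SovM is produced and active.
Cellobiose is absent, so QuvP is active.
Ornithine is present, so TemG is active.
With repressor TemG bound, *purA* is not transcribed.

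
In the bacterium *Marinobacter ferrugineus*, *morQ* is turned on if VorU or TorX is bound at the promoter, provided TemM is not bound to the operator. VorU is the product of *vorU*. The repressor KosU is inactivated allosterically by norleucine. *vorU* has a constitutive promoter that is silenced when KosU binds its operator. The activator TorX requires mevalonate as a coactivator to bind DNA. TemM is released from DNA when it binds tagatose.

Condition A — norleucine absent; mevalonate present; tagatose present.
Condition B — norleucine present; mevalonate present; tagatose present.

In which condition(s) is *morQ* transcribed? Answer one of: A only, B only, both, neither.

both

Condition A:
Norleucine is absent, so KosU is active.
With repressor KosU bound, *vorU* is not transcribed.
So VorU is not produced.
Mevalonate is present, so TorX is active.
Tagatose is present, so TemM is inactive.
Activator TorX is present, so *morQ* is transcribed.
→ *morQ* is ON in A.
Condition B:
Norleucine is present, so KosU is inactive.
With no repressor bound, *vorU* is transcribed.
So VorU is produced and active.
Mevalonate is present, so TorX is active.
Tagatose is present, so TemM is inactive.
Activator VorU is present, so *morQ* is transcribed.
→ *morQ* is ON in B.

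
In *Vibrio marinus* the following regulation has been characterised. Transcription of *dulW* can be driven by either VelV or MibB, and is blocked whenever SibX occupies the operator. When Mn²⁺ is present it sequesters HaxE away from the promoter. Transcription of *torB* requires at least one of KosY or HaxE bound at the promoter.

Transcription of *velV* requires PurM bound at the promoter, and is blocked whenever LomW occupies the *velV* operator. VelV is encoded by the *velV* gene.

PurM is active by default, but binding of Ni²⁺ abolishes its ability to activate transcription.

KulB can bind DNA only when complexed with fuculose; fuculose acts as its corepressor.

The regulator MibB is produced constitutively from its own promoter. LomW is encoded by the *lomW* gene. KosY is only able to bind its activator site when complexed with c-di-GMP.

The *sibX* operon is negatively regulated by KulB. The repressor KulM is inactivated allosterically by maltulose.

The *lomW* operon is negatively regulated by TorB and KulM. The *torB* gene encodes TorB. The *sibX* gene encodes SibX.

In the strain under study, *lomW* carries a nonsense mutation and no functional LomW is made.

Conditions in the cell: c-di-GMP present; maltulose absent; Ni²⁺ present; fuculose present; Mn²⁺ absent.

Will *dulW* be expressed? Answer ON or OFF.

LomW is non-functional in this strain, so it has no effect.
Ni²⁺ is present, so PurM is inactive.
Required activator PurM is absent, so *velV* is not transcribed.
So VelV is not produced.
MibB is produced constitutively and is active.
Fuculose is present, so KulB is active.
With repressor KulB bound, *sibX* is not transcribed.
So SibX is not produced.
Activator MibB is present, so *dulW* is transcribed.

ON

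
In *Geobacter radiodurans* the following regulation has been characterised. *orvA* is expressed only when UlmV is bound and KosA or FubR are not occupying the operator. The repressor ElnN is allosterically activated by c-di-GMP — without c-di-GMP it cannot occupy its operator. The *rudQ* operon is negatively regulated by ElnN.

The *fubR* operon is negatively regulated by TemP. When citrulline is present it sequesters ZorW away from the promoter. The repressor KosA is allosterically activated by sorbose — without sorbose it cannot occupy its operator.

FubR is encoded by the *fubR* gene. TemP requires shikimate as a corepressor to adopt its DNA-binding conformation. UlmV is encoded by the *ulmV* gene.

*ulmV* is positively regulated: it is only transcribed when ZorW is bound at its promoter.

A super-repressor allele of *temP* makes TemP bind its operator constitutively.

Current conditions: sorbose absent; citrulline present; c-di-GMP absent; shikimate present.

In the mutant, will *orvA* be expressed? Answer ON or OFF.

Citrulline is present, so ZorW is inactive.
Required activator ZorW is absent, so *ulmV* is not transcribed.
So UlmV is not produced.
Sorbose is absent, so KosA is inactive.
TemP is constitutively active in this strain.
With repressor TemP bound, *fubR* is not transcribed.
So FubR is not produced.
Required activator UlmV is absent, so *orvA* is not transcribed.

OFF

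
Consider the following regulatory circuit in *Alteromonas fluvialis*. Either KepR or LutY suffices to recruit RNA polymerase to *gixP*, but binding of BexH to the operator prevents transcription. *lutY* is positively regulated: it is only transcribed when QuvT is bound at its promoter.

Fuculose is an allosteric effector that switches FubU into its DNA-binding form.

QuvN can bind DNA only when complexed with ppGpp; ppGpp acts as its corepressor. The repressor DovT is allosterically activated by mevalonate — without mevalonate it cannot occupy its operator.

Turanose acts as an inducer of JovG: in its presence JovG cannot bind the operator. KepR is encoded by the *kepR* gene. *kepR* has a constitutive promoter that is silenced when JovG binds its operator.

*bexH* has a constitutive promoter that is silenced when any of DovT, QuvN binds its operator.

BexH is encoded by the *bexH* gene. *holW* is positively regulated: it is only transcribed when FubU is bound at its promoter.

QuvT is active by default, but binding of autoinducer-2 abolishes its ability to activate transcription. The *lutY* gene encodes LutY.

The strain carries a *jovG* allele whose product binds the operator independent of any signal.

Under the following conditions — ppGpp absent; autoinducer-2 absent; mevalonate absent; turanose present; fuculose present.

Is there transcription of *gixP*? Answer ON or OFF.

OFF

JovG is constitutively active in this strain.
With repressor JovG bound, *kepR* is not transcribed.
So KepR is not produced.
Mevalonate is absent, so DovT is inactive.
ppGpp is absent, so QuvN is inactive.
With no repressor bound, *bexH* is transcribed.
So BexH is produced and active.
Autoinducer-2 is absent, so QuvT is active.
No repressor is bound and QuvT is active, so *lutY* is transcribed.
So LutY is produced and active.
With repressor BexH bound, *gixP* is not transcribed.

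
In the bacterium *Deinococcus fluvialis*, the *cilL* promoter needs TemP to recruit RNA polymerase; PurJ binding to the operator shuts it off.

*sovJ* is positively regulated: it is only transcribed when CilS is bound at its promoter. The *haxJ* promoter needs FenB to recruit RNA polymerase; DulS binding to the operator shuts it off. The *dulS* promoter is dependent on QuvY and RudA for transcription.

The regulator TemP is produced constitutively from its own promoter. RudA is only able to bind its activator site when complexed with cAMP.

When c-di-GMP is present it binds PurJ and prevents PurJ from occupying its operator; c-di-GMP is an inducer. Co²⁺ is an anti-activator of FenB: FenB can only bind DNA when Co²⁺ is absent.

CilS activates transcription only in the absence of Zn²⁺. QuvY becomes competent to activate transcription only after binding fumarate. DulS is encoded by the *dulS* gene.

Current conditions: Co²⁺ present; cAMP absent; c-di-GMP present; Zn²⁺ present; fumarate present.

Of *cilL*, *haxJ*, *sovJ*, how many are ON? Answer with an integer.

1

TemP is produced constitutively and is active.
c-di-GMP is present, so PurJ is inactive.
No repressor is bound and TemP is active, so *cilL* is transcribed.
→ *cilL* is ON.
Co²⁺ is present, so FenB is inactive.
Fumarate is present, so QuvY is active.
cAMP is absent, so RudA is inactive.
Required activator RudA is absent, so *dulS* is not transcribed.
So DulS is not produced.
Required activator FenB is absent, so *haxJ* is not transcribed.
→ *haxJ* is OFF.
Zn²⁺ is present, so CilS is inactive.
Required activator CilS is absent, so *sovJ* is not transcribed.
→ *sovJ* is OFF.
1 of the 3 genes is transcribed.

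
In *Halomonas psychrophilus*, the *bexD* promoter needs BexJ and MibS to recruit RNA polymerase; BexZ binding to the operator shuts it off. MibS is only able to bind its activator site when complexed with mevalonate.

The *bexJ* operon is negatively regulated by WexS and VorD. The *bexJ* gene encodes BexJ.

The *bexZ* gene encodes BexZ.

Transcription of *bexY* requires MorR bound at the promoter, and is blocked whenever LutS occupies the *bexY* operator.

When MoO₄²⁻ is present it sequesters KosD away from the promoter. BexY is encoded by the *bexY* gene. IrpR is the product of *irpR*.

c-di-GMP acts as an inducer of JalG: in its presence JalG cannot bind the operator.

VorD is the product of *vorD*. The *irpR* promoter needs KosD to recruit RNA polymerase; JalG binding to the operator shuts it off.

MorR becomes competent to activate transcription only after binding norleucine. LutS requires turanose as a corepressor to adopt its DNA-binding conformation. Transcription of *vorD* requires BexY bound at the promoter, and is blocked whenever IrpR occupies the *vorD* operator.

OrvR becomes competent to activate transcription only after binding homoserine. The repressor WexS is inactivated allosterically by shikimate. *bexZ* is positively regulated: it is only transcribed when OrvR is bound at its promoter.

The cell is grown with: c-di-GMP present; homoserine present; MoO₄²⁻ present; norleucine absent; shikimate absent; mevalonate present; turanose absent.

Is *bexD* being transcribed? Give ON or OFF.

OFF

Shikimate is absent, so WexS is active.
c-di-GMP is present, so JalG is inactive.
MoO₄²⁻ is present, so KosD is inactive.
Required activator KosD is absent, so *irpR* is not transcribed.
So IrpR is not produced.
Turanose is absent, so LutS is inactive.
Norleucine is absent, so MorR is inactive.
Required activator MorR is absent, so *bexY* is not transcribed.
So BexY is not produced.
Required activator BexY is absent, so *vorD* is not transcribed.
So VorD is not produced.
With repressor WexS bound, *bexJ* is not transcribed.
So BexJ is not produced.
Mevalonate is present, so MibS is active.
Homoserine is present, so OrvR is active.
No repressor is bound and OrvR is active, so *bexZ* is transcribed.
So BexZ is produced and active.
With repressor BexZ bound, *bexD* is not transcribed.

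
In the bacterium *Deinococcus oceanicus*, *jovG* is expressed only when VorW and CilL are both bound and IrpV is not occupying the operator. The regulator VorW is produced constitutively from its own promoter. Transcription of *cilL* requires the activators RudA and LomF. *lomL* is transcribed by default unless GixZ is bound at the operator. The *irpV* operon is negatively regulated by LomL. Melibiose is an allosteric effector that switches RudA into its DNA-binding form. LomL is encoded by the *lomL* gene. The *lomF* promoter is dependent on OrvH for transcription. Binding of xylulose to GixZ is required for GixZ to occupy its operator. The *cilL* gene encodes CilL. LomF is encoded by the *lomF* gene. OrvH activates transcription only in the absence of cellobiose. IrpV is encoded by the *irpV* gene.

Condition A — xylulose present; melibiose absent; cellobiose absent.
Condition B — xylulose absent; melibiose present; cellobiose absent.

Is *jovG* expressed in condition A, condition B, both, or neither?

Condition A:
Xylulose is present, so GixZ is active.
With repressor GixZ bound, *lomL* is not transcribed.
So LomL is not produced.
With no repressor bound, *irpV* is transcribed.
So IrpV is produced and active.
VorW is produced constitutively and is active.
Melibiose is absent, so RudA is inactive.
Cellobiose is absent, so OrvH is active.
No repressor is bound and OrvH is active, so *lomF* is transcribed.
So LomF is produced and active.
Required activator RudA is absent, so *cilL* is not transcribed.
So CilL is not produced.
With repressor IrpV bound, *jovG* is not transcribed.
→ *jovG* is OFF in A.
Condition B:
Xylulose is absent, so GixZ is inactive.
With no repressor bound, *lomL* is transcribed.
So LomL is produced and active.
With repressor LomL bound, *irpV* is not transcribed.
So IrpV is not produced.
VorW is produced constitutively and is active.
Melibiose is present, so RudA is active.
Cellobiose is absent, so OrvH is active.
No repressor is bound and OrvH is active, so *lomF* is transcribed.
So LomF is produced and active.
No repressor is bound and RudA and LomF are active, so *cilL* is transcribed.
So CilL is produced and active.
No repressor is bound and VorW and CilL are active, so *jovG* is transcribed.
→ *jovG* is ON in B.

B only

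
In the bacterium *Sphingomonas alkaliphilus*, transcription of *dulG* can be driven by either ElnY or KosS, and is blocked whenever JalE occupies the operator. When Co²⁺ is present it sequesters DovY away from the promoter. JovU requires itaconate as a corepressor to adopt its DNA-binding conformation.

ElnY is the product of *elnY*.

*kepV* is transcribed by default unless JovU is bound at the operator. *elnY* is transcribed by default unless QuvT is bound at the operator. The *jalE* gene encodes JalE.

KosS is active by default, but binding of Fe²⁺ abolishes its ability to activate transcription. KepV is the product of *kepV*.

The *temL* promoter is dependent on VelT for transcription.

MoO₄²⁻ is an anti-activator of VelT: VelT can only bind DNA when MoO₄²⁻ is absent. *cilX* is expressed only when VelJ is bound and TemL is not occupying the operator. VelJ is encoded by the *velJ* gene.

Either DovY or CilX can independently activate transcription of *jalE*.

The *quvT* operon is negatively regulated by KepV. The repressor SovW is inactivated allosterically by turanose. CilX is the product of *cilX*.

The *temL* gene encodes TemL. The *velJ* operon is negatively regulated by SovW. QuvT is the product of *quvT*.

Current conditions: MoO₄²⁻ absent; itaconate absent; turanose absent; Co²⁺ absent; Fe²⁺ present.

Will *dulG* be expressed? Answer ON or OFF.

OFF

Itaconate is absent, so JovU is inactive.
With no repressor bound, *kepV* is transcribed.
So KepV is produced and active.
With repressor KepV bound, *quvT* is not transcribed.
So QuvT is not produced.
With no repressor bound, *elnY* is transcribed.
So ElnY is produced and active.
Fe²⁺ is present, so KosS is inactive.
Co²⁺ is absent, so DovY is active.
Turanose is absent, so SovW is active.
With repressor SovW bound, *velJ* is not transcribed.
So VelJ is not produced.
MoO₄²⁻ is absent, so VelT is active.
No repressor is bound and VelT is active, so *temL* is transcribed.
So TemL is produced and active.
With repressor TemL bound, *cilX* is not transcribed.
So CilX is not produced.
Activator DovY is present, so *jalE* is transcribed.
So JalE is produced and active.
With repressor JalE bound, *dulG* is not transcribed.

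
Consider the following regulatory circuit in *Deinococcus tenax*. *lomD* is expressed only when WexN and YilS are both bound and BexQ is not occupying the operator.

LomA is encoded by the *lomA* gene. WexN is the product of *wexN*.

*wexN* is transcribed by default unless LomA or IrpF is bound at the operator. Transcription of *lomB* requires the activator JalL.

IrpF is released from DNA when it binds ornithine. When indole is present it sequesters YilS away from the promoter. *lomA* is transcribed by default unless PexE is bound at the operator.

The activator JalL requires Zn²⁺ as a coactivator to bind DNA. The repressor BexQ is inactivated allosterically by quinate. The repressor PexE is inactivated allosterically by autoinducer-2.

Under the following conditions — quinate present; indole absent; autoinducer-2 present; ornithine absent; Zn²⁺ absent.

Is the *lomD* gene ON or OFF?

OFF

Quinate is present, so BexQ is inactive.
Autoinducer-2 is present, so PexE is inactive.
With no repressor bound, *lomA* is transcribed.
So LomA is produced and active.
Ornithine is absent, so IrpF is active.
With repressor LomA bound, *wexN* is not transcribed.
So WexN is not produced.
Indole is absent, so YilS is active.
Required activator WexN is absent, so *lomD* is not transcribed.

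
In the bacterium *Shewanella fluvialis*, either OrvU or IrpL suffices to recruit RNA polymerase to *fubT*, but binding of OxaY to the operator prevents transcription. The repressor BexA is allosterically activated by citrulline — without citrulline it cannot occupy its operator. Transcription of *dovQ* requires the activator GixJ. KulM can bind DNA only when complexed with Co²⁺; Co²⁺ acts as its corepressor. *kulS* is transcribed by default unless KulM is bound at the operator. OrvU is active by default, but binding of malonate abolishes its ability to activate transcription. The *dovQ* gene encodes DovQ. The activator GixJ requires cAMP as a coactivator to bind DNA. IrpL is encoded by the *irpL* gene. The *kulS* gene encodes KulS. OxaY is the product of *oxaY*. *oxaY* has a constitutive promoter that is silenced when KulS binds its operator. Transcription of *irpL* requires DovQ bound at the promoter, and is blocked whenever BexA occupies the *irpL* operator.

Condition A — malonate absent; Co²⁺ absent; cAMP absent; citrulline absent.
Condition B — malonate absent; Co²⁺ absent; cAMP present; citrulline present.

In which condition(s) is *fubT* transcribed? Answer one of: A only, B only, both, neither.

both

Condition A:
Malonate is absent, so OrvU is active.
Co²⁺ is absent, so KulM is inactive.
With no repressor bound, *kulS* is transcribed.
So KulS is produced and active.
With repressor KulS bound, *oxaY* is not transcribed.
So OxaY is not produced.
cAMP is absent, so GixJ is inactive.
Required activator GixJ is absent, so *dovQ* is not transcribed.
So DovQ is not produced.
Citrulline is absent, so BexA is inactive.
Required activator DovQ is absent, so *irpL* is not transcribed.
So IrpL is not produced.
Activator OrvU is present, so *fubT* is transcribed.
→ *fubT* is ON in A.
Condition B:
Malonate is absent, so OrvU is active.
Co²⁺ is absent, so KulM is inactive.
With no repressor bound, *kulS* is transcribed.
So KulS is produced and active.
With repressor KulS bound, *oxaY* is not transcribed.
So OxaY is not produced.
cAMP is present, so GixJ is active.
No repressor is bound and GixJ is active, so *dovQ* is transcribed.
So DovQ is produced and active.
Citrulline is present, so BexA is active.
With repressor BexA bound, *irpL* is not transcribed.
So IrpL is not produced.
Activator OrvU is present, so *fubT* is transcribed.
→ *fubT* is ON in B.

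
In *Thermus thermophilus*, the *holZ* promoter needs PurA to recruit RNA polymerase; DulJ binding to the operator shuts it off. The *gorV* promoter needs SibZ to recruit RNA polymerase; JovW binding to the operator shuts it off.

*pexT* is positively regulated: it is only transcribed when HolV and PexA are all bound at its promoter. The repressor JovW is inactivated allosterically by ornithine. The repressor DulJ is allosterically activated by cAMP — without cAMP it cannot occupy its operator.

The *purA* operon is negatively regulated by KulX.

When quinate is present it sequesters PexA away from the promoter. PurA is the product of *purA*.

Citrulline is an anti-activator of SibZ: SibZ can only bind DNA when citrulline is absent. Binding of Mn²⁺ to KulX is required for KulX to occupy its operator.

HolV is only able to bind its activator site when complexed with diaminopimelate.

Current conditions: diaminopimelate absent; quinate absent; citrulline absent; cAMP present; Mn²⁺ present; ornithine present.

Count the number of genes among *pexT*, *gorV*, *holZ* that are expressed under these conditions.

1

Diaminopimelate is absent, so HolV is inactive.
Quinate is absent, so PexA is active.
Required activator HolV is absent, so *pexT* is not transcribed.
→ *pexT* is OFF.
Ornithine is present, so JovW is inactive.
Citrulline is absent, so SibZ is active.
No repressor is bound and SibZ is active, so *gorV* is transcribed.
→ *gorV* is ON.
Mn²⁺ is present, so KulX is active.
With repressor KulX bound, *purA* is not transcribed.
So PurA is not produced.
cAMP is present, so DulJ is active.
With repressor DulJ bound, *holZ* is not transcribed.
→ *holZ* is OFF.
1 of the 3 genes is transcribed.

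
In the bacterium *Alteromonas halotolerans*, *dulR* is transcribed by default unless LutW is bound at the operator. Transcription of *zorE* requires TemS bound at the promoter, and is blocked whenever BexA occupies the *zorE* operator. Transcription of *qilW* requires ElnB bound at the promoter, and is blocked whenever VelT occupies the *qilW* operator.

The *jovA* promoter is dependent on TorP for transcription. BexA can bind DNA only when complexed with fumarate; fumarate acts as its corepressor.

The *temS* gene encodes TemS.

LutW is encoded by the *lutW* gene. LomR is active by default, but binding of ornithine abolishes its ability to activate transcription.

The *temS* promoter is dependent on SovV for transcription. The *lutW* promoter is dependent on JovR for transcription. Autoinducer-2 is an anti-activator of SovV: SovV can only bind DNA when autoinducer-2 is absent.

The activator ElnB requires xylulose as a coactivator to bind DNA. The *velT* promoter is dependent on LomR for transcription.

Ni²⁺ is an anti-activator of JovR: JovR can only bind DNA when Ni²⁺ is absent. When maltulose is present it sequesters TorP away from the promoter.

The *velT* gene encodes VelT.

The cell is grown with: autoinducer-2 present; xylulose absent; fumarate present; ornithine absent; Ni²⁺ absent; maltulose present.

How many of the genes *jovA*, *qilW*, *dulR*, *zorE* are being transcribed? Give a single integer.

Maltulose is present, so TorP is inactive.
Required activator TorP is absent, so *jovA* is not transcribed.
→ *jovA* is OFF.
Xylulose is absent, so ElnB is inactive.
Ornithine is absent, so LomR is active.
No repressor is bound and LomR is active, so *velT* is transcribed.
So VelT is produced and active.
With repressor VelT bound, *qilW* is not transcribed.
→ *qilW* is OFF.
Ni²⁺ is absent, so JovR is active.
No repressor is bound and JovR is active, so *lutW* is transcribed.
So LutW is produced and active.
With repressor LutW bound, *dulR* is not transcribed.
→ *dulR* is OFF.
Autoinducer-2 is present, so SovV is inactive.
Required activator SovV is absent, so *temS* is not transcribed.
So TemS is not produced.
Fumarate is present, so BexA is active.
With repressor BexA bound, *zorE* is not transcribed.
→ *zorE* is OFF.
0 of the 4 genes are transcribed.

0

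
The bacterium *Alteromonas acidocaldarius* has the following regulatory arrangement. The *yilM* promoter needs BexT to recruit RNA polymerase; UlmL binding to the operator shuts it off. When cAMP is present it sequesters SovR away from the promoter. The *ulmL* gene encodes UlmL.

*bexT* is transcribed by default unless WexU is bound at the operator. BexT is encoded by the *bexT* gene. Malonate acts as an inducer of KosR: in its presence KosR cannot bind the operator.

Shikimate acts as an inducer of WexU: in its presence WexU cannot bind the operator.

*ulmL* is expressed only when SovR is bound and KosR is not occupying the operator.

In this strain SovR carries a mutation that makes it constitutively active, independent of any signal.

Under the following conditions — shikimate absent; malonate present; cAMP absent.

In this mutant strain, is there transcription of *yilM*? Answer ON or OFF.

Shikimate is absent, so WexU is active.
With repressor WexU bound, *bexT* is not transcribed.
So BexT is not produced.
Malonate is present, so KosR is inactive.
SovR is constitutively active in this strain.
No repressor is bound and SovR is active, so *ulmL* is transcribed.
So UlmL is produced and active.
With repressor UlmL bound, *yilM* is not transcribed.

OFF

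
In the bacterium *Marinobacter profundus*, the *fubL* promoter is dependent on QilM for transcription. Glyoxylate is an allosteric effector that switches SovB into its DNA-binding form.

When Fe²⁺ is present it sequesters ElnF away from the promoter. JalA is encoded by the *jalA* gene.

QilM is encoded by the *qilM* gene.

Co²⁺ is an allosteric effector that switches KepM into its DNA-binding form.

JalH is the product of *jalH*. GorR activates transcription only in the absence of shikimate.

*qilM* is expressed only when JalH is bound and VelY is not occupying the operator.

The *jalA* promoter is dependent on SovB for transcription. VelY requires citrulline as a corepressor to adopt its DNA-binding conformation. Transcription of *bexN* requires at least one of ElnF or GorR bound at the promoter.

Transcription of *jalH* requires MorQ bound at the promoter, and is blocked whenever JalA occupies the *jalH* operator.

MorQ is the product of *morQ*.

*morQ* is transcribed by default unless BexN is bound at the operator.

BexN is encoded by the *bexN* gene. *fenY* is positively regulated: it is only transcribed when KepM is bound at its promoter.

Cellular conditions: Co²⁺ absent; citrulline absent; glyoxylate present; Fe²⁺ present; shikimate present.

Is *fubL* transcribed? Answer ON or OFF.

Fe²⁺ is present, so ElnF is inactive.
Shikimate is present, so GorR is inactive.
No activator is available at the *bexN* promoter, so *bexN* is not transcribed.
So BexN is not produced.
With no repressor bound, *morQ* is transcribed.
So MorQ is produced and active.
Glyoxylate is present, so SovB is active.
No repressor is bound and SovB is active, so *jalA* is transcribed.
So JalA is produced and active.
With repressor JalA bound, *jalH* is not transcribed.
So JalH is not produced.
Citrulline is absent, so VelY is inactive.
Required activator JalH is absent, so *qilM* is not transcribed.
So QilM is not produced.
Required activator QilM is absent, so *fubL* is not transcribed.

OFF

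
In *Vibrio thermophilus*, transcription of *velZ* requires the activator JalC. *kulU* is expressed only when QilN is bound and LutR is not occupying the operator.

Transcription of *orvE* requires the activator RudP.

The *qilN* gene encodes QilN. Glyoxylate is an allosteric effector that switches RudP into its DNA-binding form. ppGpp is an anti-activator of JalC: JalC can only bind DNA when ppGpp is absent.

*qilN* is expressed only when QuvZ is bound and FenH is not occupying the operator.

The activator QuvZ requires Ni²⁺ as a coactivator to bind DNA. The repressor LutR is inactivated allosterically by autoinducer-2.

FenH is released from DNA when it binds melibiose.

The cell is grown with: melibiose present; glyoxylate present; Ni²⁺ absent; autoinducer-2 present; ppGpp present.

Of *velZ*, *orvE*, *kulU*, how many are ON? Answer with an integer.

1

ppGpp is present, so JalC is inactive.
Required activator JalC is absent, so *velZ* is not transcribed.
→ *velZ* is OFF.
Glyoxylate is present, so RudP is active.
No repressor is bound and RudP is active, so *orvE* is transcribed.
→ *orvE* is ON.
Ni²⁺ is absent, so QuvZ is inactive.
Melibiose is present, so FenH is inactive.
Required activator QuvZ is absent, so *qilN* is not transcribed.
So QilN is not produced.
Autoinducer-2 is present, so LutR is inactive.
Required activator QilN is absent, so *kulU* is not transcribed.
→ *kulU* is OFF.
1 of the 3 genes is transcribed.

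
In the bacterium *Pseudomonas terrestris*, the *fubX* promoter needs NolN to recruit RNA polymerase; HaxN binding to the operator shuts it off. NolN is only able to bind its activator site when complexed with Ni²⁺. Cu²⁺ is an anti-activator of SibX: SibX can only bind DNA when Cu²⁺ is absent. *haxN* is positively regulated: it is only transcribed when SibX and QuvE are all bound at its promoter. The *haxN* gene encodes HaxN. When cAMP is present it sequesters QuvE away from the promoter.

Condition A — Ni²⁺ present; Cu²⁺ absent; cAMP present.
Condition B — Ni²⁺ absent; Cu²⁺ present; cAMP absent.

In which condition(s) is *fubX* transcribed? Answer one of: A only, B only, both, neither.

A only

Condition A:
Ni²⁺ is present, so NolN is active.
Cu²⁺ is absent, so SibX is active.
cAMP is present, so QuvE is inactive.
Required activator QuvE is absent, so *haxN* is not transcribed.
So HaxN is not produced.
No repressor is bound and NolN is active, so *fubX* is transcribed.
→ *fubX* is ON in A.
Condition B:
Ni²⁺ is absent, so NolN is inactive.
Cu²⁺ is present, so SibX is inactive.
cAMP is absent, so QuvE is active.
Required activator SibX is absent, so *haxN* is not transcribed.
So HaxN is not produced.
Required activator NolN is absent, so *fubX* is not transcribed.
→ *fubX* is OFF in B.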